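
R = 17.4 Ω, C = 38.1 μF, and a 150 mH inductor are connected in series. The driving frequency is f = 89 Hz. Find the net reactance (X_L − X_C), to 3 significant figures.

ω = 2πf = 559.2 rad/s
X_L = ωL = 83.9 Ω
X_C = 1/(ωC) = 46.9 Ω
X = 83.9 − 46.9 = 36.9 Ω

36.9 Ω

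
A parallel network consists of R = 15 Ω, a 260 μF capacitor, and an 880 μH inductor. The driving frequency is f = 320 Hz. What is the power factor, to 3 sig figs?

ω = 2πf = 2011 rad/s
X_L = ωL = 1.77 Ω
X_C = 1/(ωC) = 1.91 Ω
Parallel: admittances add. Y = 1/R + 1/(jωL) + jωC
Y = (0.0667 − j0.0424) S
|Y| = 0.0790 S → |Z| = 1/|Y| = 12.7 Ω, ∠Z = −∠Y = 32.5°
cos φ = cos(32.5°) = 0.844

0.844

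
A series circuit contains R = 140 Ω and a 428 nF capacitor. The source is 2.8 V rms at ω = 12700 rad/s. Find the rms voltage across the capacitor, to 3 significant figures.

X_C = 1/(ωC) = 184 Ω
Z = 140 − j184 Ω
|Z| = √(140² + 184²) = 231 Ω
I = V/|Z| = 12.1 mA
V_C = I·|Z_C| = 0.0121 × 184 = 2.23 V

2.23 V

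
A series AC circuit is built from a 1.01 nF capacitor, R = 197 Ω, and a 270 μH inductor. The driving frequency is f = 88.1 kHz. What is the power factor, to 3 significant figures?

ω = 2πf = 553500 rad/s
X_L = ωL = 149 Ω
X_C = 1/(ωC) = 1790 Ω
Net reactance X = X_L − X_C = -1640 Ω
Z = 197 − j1640 Ω
|Z| = √(197² + 1640²) = 1650 Ω
∠Z = arctan(-1640/197) = -83.1°
cos φ = cos(-83.1°) = 0.119

0.119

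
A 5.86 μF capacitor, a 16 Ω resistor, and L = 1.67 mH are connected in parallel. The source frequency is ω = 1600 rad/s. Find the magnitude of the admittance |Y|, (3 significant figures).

X_L = ωL = 2.67 Ω
X_C = 1/(ωC) = 107 Ω
Parallel: admittances add. Y = 1/R + 1/(jωL) + jωC
Y = (0.0625 − j0.365) S
|Y| = 0.370 S → |Z| = 1/|Y| = 2.70 Ω, ∠Z = −∠Y = 80.3°

370 mS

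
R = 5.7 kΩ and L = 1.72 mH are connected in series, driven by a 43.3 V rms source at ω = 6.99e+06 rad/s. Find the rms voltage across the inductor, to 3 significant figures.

X_L = ωL = 12000 Ω
Z = 5700 + j12000 Ω
|Z| = √(5700² + 12000²) = 13300 Ω
I = V/|Z| = 3.25 mA
V_L = I·|Z_L| = 0.00325 × 12000 = 39.1 V

39.1 V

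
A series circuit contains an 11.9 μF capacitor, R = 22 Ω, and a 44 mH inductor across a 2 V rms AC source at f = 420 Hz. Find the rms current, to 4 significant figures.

22.96 mA

ω = 2πf = 2639 rad/s
X_L = ωL = 116.1 Ω
X_C = 1/(ωC) = 31.84 Ω
Net reactance X = X_L − X_C = 84.27 Ω
Z = 22.00 + j84.27 Ω
|Z| = √(22.00² + 84.27²) = 87.09 Ω
I = V/|Z| = 2/87.09 = 22.96 mA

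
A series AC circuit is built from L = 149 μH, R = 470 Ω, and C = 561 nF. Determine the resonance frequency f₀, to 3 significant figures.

17.4 kHz

ω₀ = 1/√(LC) = 1/√(0.000149 × 5.61e-07) = 109400 rad/s
f₀ = ω₀/(2π) = 17.4 kHz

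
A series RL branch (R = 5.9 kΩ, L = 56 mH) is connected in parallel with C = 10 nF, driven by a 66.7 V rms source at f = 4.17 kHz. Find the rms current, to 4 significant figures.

18.25 mA

ω = 2πf = 26200 rad/s
X_L = ωL = 1467 Ω
X_C = 1/(ωC) = 3817 Ω
Branch 1 (R+jX_L): Z₁ = 5900 + j1467 Ω, |Z₁| = 6080 Ω
Branch 2 (−jX_C): Z₂ = −j3817 Ω
Parallel: Z = Z₁Z₂/(Z₁+Z₂), |Z| = 3654 Ω, ∠Z = -54.32°
I = V/|Z| = 66.7/3654 = 18.25 mA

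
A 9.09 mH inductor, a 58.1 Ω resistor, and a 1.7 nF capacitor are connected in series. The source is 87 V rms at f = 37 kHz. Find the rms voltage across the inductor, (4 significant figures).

436.6 V

ω = 2πf = 232500 rad/s
X_L = ωL = 2113 Ω
X_C = 1/(ωC) = 2530 Ω
Net reactance X = X_L − X_C = -417.1 Ω
Z = 58.10 − j417.1 Ω
|Z| = √(58.10² + 417.1²) = 421.1 Ω
I = V/|Z| = 206.6 mA
V_L = I·|Z_L| = 0.2066 × 2113 = 436.6 V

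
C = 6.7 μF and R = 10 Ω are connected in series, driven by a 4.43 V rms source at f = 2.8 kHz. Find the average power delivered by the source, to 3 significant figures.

ω = 2πf = 17590 rad/s
X_C = 1/(ωC) = 8.48 Ω
Z = 10.0 − j8.48 Ω
|Z| = √(10.0² + 8.48²) = 13.1 Ω
∠Z = arctan(-8.48/10.0) = -40.3°
I = V/|Z| = 338 mA
P = VI cos φ = 4.43 × 0.338 × cos(-40.3°) = 1.14 W

1.14 W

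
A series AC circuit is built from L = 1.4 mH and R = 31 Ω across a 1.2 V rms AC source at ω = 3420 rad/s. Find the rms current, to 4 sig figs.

38.26 mA

X_L = ωL = 4.788 Ω
Z = 31.00 + j4.788 Ω
|Z| = √(31.00² + 4.788²) = 31.37 Ω
I = V/|Z| = 1.2/31.37 = 38.26 mA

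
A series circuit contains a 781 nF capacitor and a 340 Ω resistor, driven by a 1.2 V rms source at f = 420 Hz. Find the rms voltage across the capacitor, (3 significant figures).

ω = 2πf = 2639 rad/s
X_C = 1/(ωC) = 485 Ω
Z = 340 − j485 Ω
|Z| = √(340² + 485²) = 592 Ω
I = V/|Z| = 2.03 mA
V_C = I·|Z_C| = 0.00203 × 485 = 0.983 V

0.983 V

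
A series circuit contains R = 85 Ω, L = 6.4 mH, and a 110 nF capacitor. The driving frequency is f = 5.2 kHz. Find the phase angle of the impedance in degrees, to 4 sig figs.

-39.12°

ω = 2πf = 32670 rad/s
X_L = ωL = 209.1 Ω
X_C = 1/(ωC) = 278.2 Ω
Net reactance X = X_L − X_C = -69.14 Ω
Z = 85.00 − j69.14 Ω
|Z| = √(85.00² + 69.14²) = 109.6 Ω
∠Z = arctan(-69.14/85.00) = -39.12°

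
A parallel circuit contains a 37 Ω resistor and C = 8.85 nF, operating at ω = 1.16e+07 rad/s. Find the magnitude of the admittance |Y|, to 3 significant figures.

X_C = 1/(ωC) = 9.74 Ω
Parallel: admittances add. Y = 1/R + jωC
Y = (0.0270 + j0.103) S
|Y| = 0.106 S → |Z| = 1/|Y| = 9.42 Ω, ∠Z = −∠Y = -75.3°

106 mS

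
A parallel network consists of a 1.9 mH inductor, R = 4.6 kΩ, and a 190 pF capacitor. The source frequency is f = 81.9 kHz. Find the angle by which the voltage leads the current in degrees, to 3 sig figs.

76.8°

ω = 2πf = 514600 rad/s
X_L = ωL = 978 Ω
X_C = 1/(ωC) = 10200 Ω
Parallel: admittances add. Y = 1/R + 1/(jωL) + jωC
Y = (0.000217 − j0.000925) S
|Y| = 0.000950 S → |Z| = 1/|Y| = 1050 Ω, ∠Z = −∠Y = 76.8°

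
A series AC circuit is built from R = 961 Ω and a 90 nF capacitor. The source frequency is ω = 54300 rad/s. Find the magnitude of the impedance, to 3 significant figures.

X_C = 1/(ωC) = 205 Ω
Z = 961 − j205 Ω
|Z| = √(961² + 205²) = 983 Ω

983 Ω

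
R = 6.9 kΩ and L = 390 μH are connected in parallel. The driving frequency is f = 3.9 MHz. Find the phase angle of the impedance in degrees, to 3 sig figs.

ω = 2πf = 2.45e+07 rad/s
X_L = ωL = 9560 Ω
Parallel: admittances add. Y = 1/R + 1/(jωL)
Y = (0.000145 − j0.000105) S
|Y| = 0.000179 S → |Z| = 1/|Y| = 5590 Ω, ∠Z = −∠Y = 35.8°

35.8°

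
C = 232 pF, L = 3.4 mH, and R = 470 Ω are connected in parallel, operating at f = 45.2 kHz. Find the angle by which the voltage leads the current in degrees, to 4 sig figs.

24.50°

ω = 2πf = 284000 rad/s
X_L = ωL = 965.6 Ω
X_C = 1/(ωC) = 15180 Ω
Parallel: admittances add. Y = 1/R + 1/(jωL) + jωC
Y = (0.002128 − j0.0009697) S
|Y| = 0.002338 S → |Z| = 1/|Y| = 427.7 Ω, ∠Z = −∠Y = 24.50°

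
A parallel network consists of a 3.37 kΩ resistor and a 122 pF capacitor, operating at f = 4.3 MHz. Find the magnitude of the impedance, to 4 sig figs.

302.2 Ω

ω = 2πf = 2.702e+07 rad/s
X_C = 1/(ωC) = 303.4 Ω
Parallel: admittances add. Y = 1/R + jωC
Y = (0.0002967 + j0.003296) S
|Y| = 0.003309 S → |Z| = 1/|Y| = 302.2 Ω, ∠Z = −∠Y = -84.86°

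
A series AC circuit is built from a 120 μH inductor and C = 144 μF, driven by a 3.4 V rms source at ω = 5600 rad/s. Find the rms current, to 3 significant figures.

X_L = ωL = 0.672 Ω
X_C = 1/(ωC) = 1.24 Ω
Net reactance X = X_L − X_C = -0.568 Ω
Z = − j0.568 Ω
|Z| = √(0² + 0.568²) = 0.568 Ω
I = V/|Z| = 3.4/0.568 = 5.99 A

5.99 A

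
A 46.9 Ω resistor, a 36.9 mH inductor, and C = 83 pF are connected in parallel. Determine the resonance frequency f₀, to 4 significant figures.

90.94 kHz

ω₀ = 1/√(LC) = 1/√(0.0369 × 8.3e-11) = 571400 rad/s
f₀ = ω₀/(2π) = 90.94 kHz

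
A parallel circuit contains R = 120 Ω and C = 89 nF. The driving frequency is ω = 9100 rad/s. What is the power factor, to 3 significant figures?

0.995

X_C = 1/(ωC) = 1230 Ω
Parallel: admittances add. Y = 1/R + jωC
Y = (0.00833 + j0.000810) S
|Y| = 0.00837 S → |Z| = 1/|Y| = 119 Ω, ∠Z = −∠Y = -5.55°
cos φ = cos(-5.55°) = 0.995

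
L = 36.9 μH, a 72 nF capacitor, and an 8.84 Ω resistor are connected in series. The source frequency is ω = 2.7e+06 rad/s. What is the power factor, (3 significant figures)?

0.0932

X_L = ωL = 99.6 Ω
X_C = 1/(ωC) = 5.14 Ω
Net reactance X = X_L − X_C = 94.5 Ω
Z = 8.84 + j94.5 Ω
|Z| = √(8.84² + 94.5²) = 94.9 Ω
∠Z = arctan(94.5/8.84) = 84.7°
cos φ = cos(84.7°) = 0.0932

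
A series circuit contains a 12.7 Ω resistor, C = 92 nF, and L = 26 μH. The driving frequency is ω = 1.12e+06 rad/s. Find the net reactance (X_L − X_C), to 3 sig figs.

X_L = ωL = 29.1 Ω
X_C = 1/(ωC) = 9.70 Ω
X = 29.1 − 9.70 = 19.4 Ω

19.4 Ω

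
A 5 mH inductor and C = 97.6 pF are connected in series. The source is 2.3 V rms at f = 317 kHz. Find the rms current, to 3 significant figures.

478 μA

ω = 2πf = 1.992e+06 rad/s
X_L = ωL = 9960 Ω
X_C = 1/(ωC) = 5140 Ω
Net reactance X = X_L − X_C = 4810 Ω
Z = j4810 Ω
|Z| = √(0² + 4810²) = 4810 Ω
I = V/|Z| = 2.3/4810 = 478 μA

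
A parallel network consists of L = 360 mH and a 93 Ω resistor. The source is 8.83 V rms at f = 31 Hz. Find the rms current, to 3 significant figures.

158 mA

ω = 2πf = 194.8 rad/s
X_L = ωL = 70.1 Ω
Parallel: admittances add. Y = 1/R + 1/(jωL)
Y = (0.0108 − j0.0143) S
|Y| = 0.0179 S → |Z| = 1/|Y| = 56.0 Ω, ∠Z = −∠Y = 53.0°
I = V/|Z| = 8.83/56.0 = 158 mA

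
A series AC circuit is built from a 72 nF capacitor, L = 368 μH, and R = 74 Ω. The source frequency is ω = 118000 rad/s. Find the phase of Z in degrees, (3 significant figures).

-45.1°

X_L = ωL = 43.4 Ω
X_C = 1/(ωC) = 118 Ω
Net reactance X = X_L − X_C = -74.3 Ω
Z = 74.0 − j74.3 Ω
|Z| = √(74.0² + 74.3²) = 105 Ω
∠Z = arctan(-74.3/74.0) = -45.1°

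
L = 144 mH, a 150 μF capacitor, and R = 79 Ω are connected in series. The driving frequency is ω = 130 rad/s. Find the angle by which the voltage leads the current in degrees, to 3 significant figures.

-22.4°

X_L = ωL = 18.7 Ω
X_C = 1/(ωC) = 51.3 Ω
Net reactance X = X_L − X_C = -32.6 Ω
Z = 79.0 − j32.6 Ω
|Z| = √(79.0² + 32.6²) = 85.4 Ω
∠Z = arctan(-32.6/79.0) = -22.4°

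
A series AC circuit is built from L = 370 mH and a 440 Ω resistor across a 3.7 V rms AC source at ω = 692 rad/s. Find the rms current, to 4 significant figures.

7.268 mA

X_L = ωL = 256.0 Ω
Z = 440.0 + j256.0 Ω
|Z| = √(440.0² + 256.0²) = 509.1 Ω
I = V/|Z| = 3.7/509.1 = 7.268 mA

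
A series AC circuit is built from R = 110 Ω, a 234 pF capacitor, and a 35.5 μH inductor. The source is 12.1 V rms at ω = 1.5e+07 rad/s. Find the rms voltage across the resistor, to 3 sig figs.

X_L = ωL = 532 Ω
X_C = 1/(ωC) = 285 Ω
Net reactance X = X_L − X_C = 248 Ω
Z = 110 + j248 Ω
|Z| = √(110² + 248²) = 271 Ω
I = V/|Z| = 44.7 mA
V_R = I·|Z_R| = 0.0447 × 110 = 4.91 V

4.91 V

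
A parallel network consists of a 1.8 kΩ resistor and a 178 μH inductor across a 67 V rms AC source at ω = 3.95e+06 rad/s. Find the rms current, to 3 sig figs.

X_L = ωL = 703 Ω
Parallel: admittances add. Y = 1/R + 1/(jωL)
Y = (0.000556 − j0.00142) S
|Y| = 0.00153 S → |Z| = 1/|Y| = 655 Ω, ∠Z = −∠Y = 68.7°
I = V/|Z| = 67/655 = 102 mA

102 mA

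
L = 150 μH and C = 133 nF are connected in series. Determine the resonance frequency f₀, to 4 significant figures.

35.63 kHz

ω₀ = 1/√(LC) = 1/√(0.00015 × 1.33e-07) = 223900 rad/s
f₀ = ω₀/(2π) = 35.63 kHz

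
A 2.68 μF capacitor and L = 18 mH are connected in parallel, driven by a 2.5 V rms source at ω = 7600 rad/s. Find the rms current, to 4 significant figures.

X_L = ωL = 136.8 Ω
X_C = 1/(ωC) = 49.10 Ω
Parallel: admittances add. Y = 1/(jωL) + jωC
Y = (0 + j0.01306) S
|Y| = 0.01306 S → |Z| = 1/|Y| = 76.58 Ω, ∠Z = −∠Y = -90.00°
I = V/|Z| = 2.5/76.58 = 32.65 mA

32.65 mA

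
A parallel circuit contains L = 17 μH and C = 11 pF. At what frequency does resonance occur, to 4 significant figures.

ω₀ = 1/√(LC) = 1/√(1.7e-05 × 1.1e-11) = 7.313e+07 rad/s
f₀ = ω₀/(2π) = 11.64 MHz

11.64 MHz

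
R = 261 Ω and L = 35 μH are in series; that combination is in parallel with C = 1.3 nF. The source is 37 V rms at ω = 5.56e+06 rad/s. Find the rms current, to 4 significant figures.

219.3 mA

X_L = ωL = 194.6 Ω
X_C = 1/(ωC) = 138.4 Ω
Branch 1 (R+jX_L): Z₁ = 261.0 + j194.6 Ω, |Z₁| = 325.6 Ω
Branch 2 (−jX_C): Z₂ = −j138.4 Ω
Parallel: Z = Z₁Z₂/(Z₁+Z₂), |Z| = 168.7 Ω, ∠Z = -65.45°
I = V/|Z| = 37/168.7 = 219.3 mA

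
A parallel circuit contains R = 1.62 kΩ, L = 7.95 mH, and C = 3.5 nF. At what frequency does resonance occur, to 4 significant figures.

30.17 kHz

ω₀ = 1/√(LC) = 1/√(0.00795 × 3.5e-09) = 189600 rad/s
f₀ = ω₀/(2π) = 30.17 kHz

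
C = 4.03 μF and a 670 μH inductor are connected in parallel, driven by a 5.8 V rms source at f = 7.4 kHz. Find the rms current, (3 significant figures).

901 mA

ω = 2πf = 46500 rad/s
X_L = ωL = 31.2 Ω
X_C = 1/(ωC) = 5.34 Ω
Parallel: admittances add. Y = 1/(jωL) + jωC
Y = (0 + j0.155) S
|Y| = 0.155 S → |Z| = 1/|Y| = 6.44 Ω, ∠Z = −∠Y = -90.0°
I = V/|Z| = 5.8/6.44 = 901 mA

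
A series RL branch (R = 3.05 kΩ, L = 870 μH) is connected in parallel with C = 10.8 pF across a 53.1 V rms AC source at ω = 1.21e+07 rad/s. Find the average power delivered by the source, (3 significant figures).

71.6 mW

X_L = ωL = 10500 Ω
X_C = 1/(ωC) = 7650 Ω
Branch 1 (R+jX_L): Z₁ = 3050 + j10500 Ω, |Z₁| = 11000 Ω
Branch 2 (−jX_C): Z₂ = −j7650 Ω
Parallel: Z = Z₁Z₂/(Z₁+Z₂), |Z| = 20000 Ω, ∠Z = -59.5°
I = V/|Z| = 2.65 mA
P = VI cos φ = 53.1 × 0.00265 × cos(-59.5°) = 71.6 mW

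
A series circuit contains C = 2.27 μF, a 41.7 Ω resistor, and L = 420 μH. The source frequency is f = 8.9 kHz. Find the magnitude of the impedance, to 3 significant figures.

ω = 2πf = 55920 rad/s
X_L = ωL = 23.5 Ω
X_C = 1/(ωC) = 7.88 Ω
Net reactance X = X_L − X_C = 15.6 Ω
Z = 41.7 + j15.6 Ω
|Z| = √(41.7² + 15.6²) = 44.5 Ω

44.5 Ω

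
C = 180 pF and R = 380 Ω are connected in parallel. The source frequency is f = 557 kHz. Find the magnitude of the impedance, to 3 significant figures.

ω = 2πf = 3.5e+06 rad/s
X_C = 1/(ωC) = 1590 Ω
Parallel: admittances add. Y = 1/R + jωC
Y = (0.00263 + j0.000630) S
|Y| = 0.00271 S → |Z| = 1/|Y| = 370 Ω, ∠Z = −∠Y = -13.5°

370 Ω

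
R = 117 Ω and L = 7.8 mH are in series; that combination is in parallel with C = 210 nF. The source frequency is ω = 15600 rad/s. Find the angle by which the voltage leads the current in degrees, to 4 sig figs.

X_L = ωL = 121.7 Ω
X_C = 1/(ωC) = 305.3 Ω
Branch 1 (R+jX_L): Z₁ = 117.0 + j121.7 Ω, |Z₁| = 168.8 Ω
Branch 2 (−jX_C): Z₂ = −j305.3 Ω
Parallel: Z = Z₁Z₂/(Z₁+Z₂), |Z| = 236.7 Ω, ∠Z = 13.61°

13.61°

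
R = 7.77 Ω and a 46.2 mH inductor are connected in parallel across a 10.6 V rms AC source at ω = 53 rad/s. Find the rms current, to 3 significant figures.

X_L = ωL = 2.45 Ω
Parallel: admittances add. Y = 1/R + 1/(jωL)
Y = (0.129 − j0.408) S
|Y| = 0.428 S → |Z| = 1/|Y| = 2.34 Ω, ∠Z = −∠Y = 72.5°
I = V/|Z| = 10.6/2.34 = 4.54 A

4.54 A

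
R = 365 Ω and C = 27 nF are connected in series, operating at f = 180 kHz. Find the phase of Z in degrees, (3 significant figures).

ω = 2πf = 1.131e+06 rad/s
X_C = 1/(ωC) = 32.7 Ω
Z = 365 − j32.7 Ω
|Z| = √(365² + 32.7²) = 366 Ω
∠Z = arctan(-32.7/365) = -5.13°

-5.13°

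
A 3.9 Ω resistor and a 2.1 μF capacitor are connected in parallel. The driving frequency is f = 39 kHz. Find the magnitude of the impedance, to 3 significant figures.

1.74 Ω

ω = 2πf = 245000 rad/s
X_C = 1/(ωC) = 1.94 Ω
Parallel: admittances add. Y = 1/R + jωC
Y = (0.256 + j0.515) S
|Y| = 0.575 S → |Z| = 1/|Y| = 1.74 Ω, ∠Z = −∠Y = -63.5°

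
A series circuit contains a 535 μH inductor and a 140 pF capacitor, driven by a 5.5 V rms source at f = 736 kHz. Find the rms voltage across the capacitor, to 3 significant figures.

9.14 V

ω = 2πf = 4.624e+06 rad/s
X_L = ωL = 2470 Ω
X_C = 1/(ωC) = 1540 Ω
Net reactance X = X_L − X_C = 929 Ω
Z = j929 Ω
|Z| = √(0² + 929²) = 929 Ω
I = V/|Z| = 5.92 mA
V_C = I·|Z_C| = 0.00592 × 1540 = 9.14 V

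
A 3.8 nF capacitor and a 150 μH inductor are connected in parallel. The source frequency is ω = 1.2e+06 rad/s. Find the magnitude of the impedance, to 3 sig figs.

X_L = ωL = 180 Ω
X_C = 1/(ωC) = 219 Ω
Parallel: admittances add. Y = 1/(jωL) + jωC
Y = (0 − j0.000996) S
|Y| = 0.000996 S → |Z| = 1/|Y| = 1000 Ω, ∠Z = −∠Y = 90.0°

1000 Ω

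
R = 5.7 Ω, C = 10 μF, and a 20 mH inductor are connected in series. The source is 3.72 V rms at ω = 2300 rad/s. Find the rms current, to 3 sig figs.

X_L = ωL = 46.0 Ω
X_C = 1/(ωC) = 43.5 Ω
Net reactance X = X_L − X_C = 2.52 Ω
Z = 5.70 + j2.52 Ω
|Z| = √(5.70² + 2.52²) = 6.23 Ω
I = V/|Z| = 3.72/6.23 = 597 mA

597 mA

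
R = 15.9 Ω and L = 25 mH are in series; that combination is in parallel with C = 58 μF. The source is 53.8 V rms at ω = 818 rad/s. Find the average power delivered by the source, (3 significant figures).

X_L = ωL = 20.5 Ω
X_C = 1/(ωC) = 21.1 Ω
Branch 1 (R+jX_L): Z₁ = 15.9 + j20.5 Ω, |Z₁| = 25.9 Ω
Branch 2 (−jX_C): Z₂ = −j21.1 Ω
Parallel: Z = Z₁Z₂/(Z₁+Z₂), |Z| = 34.3 Ω, ∠Z = -35.6°
I = V/|Z| = 1.57 A
P = VI cos φ = 53.8 × 1.57 × cos(-35.6°) = 68.6 W

68.6 W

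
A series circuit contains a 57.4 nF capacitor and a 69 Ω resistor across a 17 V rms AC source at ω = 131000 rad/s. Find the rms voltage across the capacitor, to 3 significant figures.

X_C = 1/(ωC) = 133 Ω
Z = 69.0 − j133 Ω
|Z| = √(69.0² + 133²) = 150 Ω
I = V/|Z| = 113 mA
V_C = I·|Z_C| = 0.113 × 133 = 15.1 V

15.1 V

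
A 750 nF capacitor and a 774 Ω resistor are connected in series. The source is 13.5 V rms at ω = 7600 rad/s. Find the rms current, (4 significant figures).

17.01 mA

X_C = 1/(ωC) = 175.4 Ω
Z = 774.0 − j175.4 Ω
|Z| = √(774.0² + 175.4²) = 793.6 Ω
I = V/|Z| = 13.5/793.6 = 17.01 mA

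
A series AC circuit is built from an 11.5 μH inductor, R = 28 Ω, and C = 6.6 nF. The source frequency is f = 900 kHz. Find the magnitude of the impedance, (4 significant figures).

ω = 2πf = 5.655e+06 rad/s
X_L = ωL = 65.03 Ω
X_C = 1/(ωC) = 26.79 Ω
Net reactance X = X_L − X_C = 38.24 Ω
Z = 28.00 + j38.24 Ω
|Z| = √(28.00² + 38.24²) = 47.39 Ω

47.39 Ω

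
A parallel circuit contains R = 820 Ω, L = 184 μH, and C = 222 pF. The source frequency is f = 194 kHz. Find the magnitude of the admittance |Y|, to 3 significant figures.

4.36 mS

ω = 2πf = 1.219e+06 rad/s
X_L = ωL = 224 Ω
X_C = 1/(ωC) = 3700 Ω
Parallel: admittances add. Y = 1/R + 1/(jωL) + jωC
Y = (0.00122 − j0.00419) S
|Y| = 0.00436 S → |Z| = 1/|Y| = 229 Ω, ∠Z = −∠Y = 73.8°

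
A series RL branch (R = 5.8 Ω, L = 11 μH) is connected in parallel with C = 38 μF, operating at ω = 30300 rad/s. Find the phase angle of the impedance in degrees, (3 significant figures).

-81.4°

X_L = ωL = 0.333 Ω
X_C = 1/(ωC) = 0.869 Ω
Branch 1 (R+jX_L): Z₁ = 5.80 + j0.333 Ω, |Z₁| = 5.81 Ω
Branch 2 (−jX_C): Z₂ = −j0.869 Ω
Parallel: Z = Z₁Z₂/(Z₁+Z₂), |Z| = 0.866 Ω, ∠Z = -81.4°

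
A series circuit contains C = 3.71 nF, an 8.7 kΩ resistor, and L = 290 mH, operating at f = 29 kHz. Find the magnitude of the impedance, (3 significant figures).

52100 Ω

ω = 2πf = 182200 rad/s
X_L = ωL = 52800 Ω
X_C = 1/(ωC) = 1480 Ω
Net reactance X = X_L − X_C = 51400 Ω
Z = 8700 + j51400 Ω
|Z| = √(8700² + 51400²) = 52100 Ω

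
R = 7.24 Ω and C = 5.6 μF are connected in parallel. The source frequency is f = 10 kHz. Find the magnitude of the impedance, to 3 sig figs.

2.65 Ω

ω = 2πf = 62830 rad/s
X_C = 1/(ωC) = 2.84 Ω
Parallel: admittances add. Y = 1/R + jωC
Y = (0.138 + j0.352) S
|Y| = 0.378 S → |Z| = 1/|Y| = 2.65 Ω, ∠Z = −∠Y = -68.6°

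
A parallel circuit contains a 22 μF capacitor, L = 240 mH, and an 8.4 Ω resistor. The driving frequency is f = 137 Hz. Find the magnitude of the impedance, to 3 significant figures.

8.34 Ω

ω = 2πf = 860.8 rad/s
X_L = ωL = 207 Ω
X_C = 1/(ωC) = 52.8 Ω
Parallel: admittances add. Y = 1/R + 1/(jωL) + jωC
Y = (0.119 + j0.0141) S
|Y| = 0.120 S → |Z| = 1/|Y| = 8.34 Ω, ∠Z = −∠Y = -6.75°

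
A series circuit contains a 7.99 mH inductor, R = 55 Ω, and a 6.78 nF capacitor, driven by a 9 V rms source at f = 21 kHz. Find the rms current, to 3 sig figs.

107 mA

ω = 2πf = 131900 rad/s
X_L = ωL = 1050 Ω
X_C = 1/(ωC) = 1120 Ω
Net reactance X = X_L − X_C = -63.6 Ω
Z = 55.0 − j63.6 Ω
|Z| = √(55.0² + 63.6²) = 84.1 Ω
I = V/|Z| = 9/84.1 = 107 mA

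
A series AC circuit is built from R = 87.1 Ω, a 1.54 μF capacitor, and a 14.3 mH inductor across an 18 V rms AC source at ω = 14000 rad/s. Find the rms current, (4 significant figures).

X_L = ωL = 200.2 Ω
X_C = 1/(ωC) = 46.38 Ω
Net reactance X = X_L − X_C = 153.8 Ω
Z = 87.10 + j153.8 Ω
|Z| = √(87.10² + 153.8²) = 176.8 Ω
I = V/|Z| = 18/176.8 = 101.8 mA

101.8 mA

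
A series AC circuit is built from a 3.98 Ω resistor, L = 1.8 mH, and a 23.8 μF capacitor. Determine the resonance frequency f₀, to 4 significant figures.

768.9 Hz

ω₀ = 1/√(LC) = 1/√(0.0018 × 2.38e-05) = 4831 rad/s
f₀ = ω₀/(2π) = 768.9 Hz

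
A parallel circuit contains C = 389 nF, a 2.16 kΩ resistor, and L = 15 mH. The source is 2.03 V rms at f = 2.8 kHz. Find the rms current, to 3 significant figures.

6.27 mA

ω = 2πf = 17590 rad/s
X_L = ωL = 264 Ω
X_C = 1/(ωC) = 146 Ω
Parallel: admittances add. Y = 1/R + 1/(jωL) + jωC
Y = (0.000463 + j0.00305) S
|Y| = 0.00309 S → |Z| = 1/|Y| = 324 Ω, ∠Z = −∠Y = -81.4°
I = V/|Z| = 2.03/324 = 6.27 mA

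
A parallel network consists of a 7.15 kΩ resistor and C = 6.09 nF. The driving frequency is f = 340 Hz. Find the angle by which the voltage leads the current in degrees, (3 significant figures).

-5.31°

ω = 2πf = 2136 rad/s
X_C = 1/(ωC) = 76900 Ω
Parallel: admittances add. Y = 1/R + jωC
Y = (0.000140 + j1.3e-05) S
|Y| = 0.000140 S → |Z| = 1/|Y| = 7120 Ω, ∠Z = −∠Y = -5.31°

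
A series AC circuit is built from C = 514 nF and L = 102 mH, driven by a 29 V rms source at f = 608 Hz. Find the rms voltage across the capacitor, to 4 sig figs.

123.5 V

ω = 2πf = 3820 rad/s
X_L = ωL = 389.7 Ω
X_C = 1/(ωC) = 509.3 Ω
Net reactance X = X_L − X_C = -119.6 Ω
Z = − j119.6 Ω
|Z| = √(0² + 119.6²) = 119.6 Ω
I = V/|Z| = 242.4 mA
V_C = I·|Z_C| = 0.2424 × 509.3 = 123.5 V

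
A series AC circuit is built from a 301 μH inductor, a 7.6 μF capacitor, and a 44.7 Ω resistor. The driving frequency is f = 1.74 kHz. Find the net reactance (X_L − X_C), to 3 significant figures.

ω = 2πf = 10930 rad/s
X_L = ωL = 3.29 Ω
X_C = 1/(ωC) = 12.0 Ω
X = 3.29 − 12.0 = -8.74 Ω

-8.74 Ω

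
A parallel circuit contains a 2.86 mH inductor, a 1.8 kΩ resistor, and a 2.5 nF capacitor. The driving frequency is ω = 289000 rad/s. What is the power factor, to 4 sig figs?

0.7517

X_L = ωL = 826.5 Ω
X_C = 1/(ωC) = 1384 Ω
Parallel: admittances add. Y = 1/R + 1/(jωL) + jωC
Y = (0.0005556 − j0.0004874) S
|Y| = 0.0007390 S → |Z| = 1/|Y| = 1353 Ω, ∠Z = −∠Y = 41.26°
cos φ = cos(41.26°) = 0.7517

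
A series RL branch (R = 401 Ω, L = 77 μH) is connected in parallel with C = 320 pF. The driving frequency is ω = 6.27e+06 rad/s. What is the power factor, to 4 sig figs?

0.7935

X_L = ωL = 482.8 Ω
X_C = 1/(ωC) = 498.4 Ω
Branch 1 (R+jX_L): Z₁ = 401.0 + j482.8 Ω, |Z₁| = 627.6 Ω
Branch 2 (−jX_C): Z₂ = −j498.4 Ω
Parallel: Z = Z₁Z₂/(Z₁+Z₂), |Z| = 779.5 Ω, ∠Z = -37.48°
cos φ = cos(-37.48°) = 0.7935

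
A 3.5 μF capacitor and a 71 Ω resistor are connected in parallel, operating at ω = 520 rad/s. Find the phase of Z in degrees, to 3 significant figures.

-7.36°

X_C = 1/(ωC) = 549 Ω
Parallel: admittances add. Y = 1/R + jωC
Y = (0.0141 + j0.00182) S
|Y| = 0.0142 S → |Z| = 1/|Y| = 70.4 Ω, ∠Z = −∠Y = -7.36°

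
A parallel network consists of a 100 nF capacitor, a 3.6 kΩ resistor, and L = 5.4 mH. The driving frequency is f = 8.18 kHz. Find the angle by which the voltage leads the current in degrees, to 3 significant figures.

-79.8°

ω = 2πf = 51400 rad/s
X_L = ωL = 278 Ω
X_C = 1/(ωC) = 195 Ω
Parallel: admittances add. Y = 1/R + 1/(jωL) + jωC
Y = (0.000278 + j0.00154) S
|Y| = 0.00156 S → |Z| = 1/|Y| = 640 Ω, ∠Z = −∠Y = -79.8°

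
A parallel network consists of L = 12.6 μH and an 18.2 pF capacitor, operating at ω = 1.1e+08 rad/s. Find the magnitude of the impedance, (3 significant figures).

781 Ω

X_L = ωL = 1390 Ω
X_C = 1/(ωC) = 500 Ω
Parallel: admittances add. Y = 1/(jωL) + jωC
Y = (0 + j0.00128) S
|Y| = 0.00128 S → |Z| = 1/|Y| = 781 Ω, ∠Z = −∠Y = -90.0°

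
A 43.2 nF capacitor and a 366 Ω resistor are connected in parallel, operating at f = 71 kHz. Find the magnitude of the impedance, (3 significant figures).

ω = 2πf = 446100 rad/s
X_C = 1/(ωC) = 51.9 Ω
Parallel: admittances add. Y = 1/R + jωC
Y = (0.00273 + j0.0193) S
|Y| = 0.0195 S → |Z| = 1/|Y| = 51.4 Ω, ∠Z = −∠Y = -81.9°

51.4 Ω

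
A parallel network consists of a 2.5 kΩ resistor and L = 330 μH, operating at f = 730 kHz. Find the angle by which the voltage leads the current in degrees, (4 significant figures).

ω = 2πf = 4.587e+06 rad/s
X_L = ωL = 1514 Ω
Parallel: admittances add. Y = 1/R + 1/(jωL)
Y = (0.0004000 − j0.0006607) S
|Y| = 0.0007723 S → |Z| = 1/|Y| = 1295 Ω, ∠Z = −∠Y = 58.81°

58.81°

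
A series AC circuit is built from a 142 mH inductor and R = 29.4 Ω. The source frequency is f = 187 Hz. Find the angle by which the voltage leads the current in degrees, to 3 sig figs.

ω = 2πf = 1175 rad/s
X_L = ωL = 167 Ω
Z = 29.4 + j167 Ω
|Z| = √(29.4² + 167²) = 169 Ω
∠Z = arctan(167/29.4) = 80.0°

80.0°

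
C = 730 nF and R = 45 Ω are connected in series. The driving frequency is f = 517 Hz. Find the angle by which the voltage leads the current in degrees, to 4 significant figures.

ω = 2πf = 3248 rad/s
X_C = 1/(ωC) = 421.7 Ω
Z = 45.00 − j421.7 Ω
|Z| = √(45.00² + 421.7²) = 424.1 Ω
∠Z = arctan(-421.7/45.00) = -83.91°

-83.91°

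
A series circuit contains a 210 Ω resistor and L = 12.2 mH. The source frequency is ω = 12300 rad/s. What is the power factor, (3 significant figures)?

X_L = ωL = 150 Ω
Z = 210 + j150 Ω
|Z| = √(210² + 150²) = 258 Ω
∠Z = arctan(150/210) = 35.5°
cos φ = cos(35.5°) = 0.814

0.814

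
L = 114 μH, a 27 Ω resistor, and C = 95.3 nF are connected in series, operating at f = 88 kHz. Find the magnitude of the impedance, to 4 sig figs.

ω = 2πf = 552900 rad/s
X_L = ωL = 63.03 Ω
X_C = 1/(ωC) = 18.98 Ω
Net reactance X = X_L − X_C = 44.06 Ω
Z = 27.00 + j44.06 Ω
|Z| = √(27.00² + 44.06²) = 51.67 Ω

51.67 Ω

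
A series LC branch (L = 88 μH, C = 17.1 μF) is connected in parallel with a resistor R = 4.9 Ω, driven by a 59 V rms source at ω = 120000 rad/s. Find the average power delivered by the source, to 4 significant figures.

X_L = ωL = 10.56 Ω
X_C = 1/(ωC) = 0.4873 Ω
Branch 1: Z₁ = R = 4.900 Ω
Branch 2 (series LC): Z₂ = j(X_L − X_C) = j10.07 Ω
Parallel: Z = Z₁Z₂/(Z₁+Z₂), |Z| = 4.406 Ω, ∠Z = 25.94°
I = V/|Z| = 13.39 A
P = VI cos φ = 59 × 13.39 × cos(25.94°) = 710.4 W

710.4 W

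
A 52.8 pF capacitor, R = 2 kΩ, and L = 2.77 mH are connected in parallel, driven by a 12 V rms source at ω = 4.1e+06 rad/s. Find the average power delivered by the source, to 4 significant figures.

72.00 mW

X_L = ωL = 11360 Ω
X_C = 1/(ωC) = 4619 Ω
Parallel: admittances add. Y = 1/R + 1/(jωL) + jωC
Y = (0.0005000 + j0.0001284) S
|Y| = 0.0005162 S → |Z| = 1/|Y| = 1937 Ω, ∠Z = −∠Y = -14.41°
I = V/|Z| = 6.195 mA
P = VI cos φ = 12 × 0.006195 × cos(-14.41°) = 72.00 mW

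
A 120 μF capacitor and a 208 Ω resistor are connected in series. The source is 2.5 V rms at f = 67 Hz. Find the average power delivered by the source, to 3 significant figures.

29.8 mW

ω = 2πf = 421.0 rad/s
X_C = 1/(ωC) = 19.8 Ω
Z = 208 − j19.8 Ω
|Z| = √(208² + 19.8²) = 209 Ω
∠Z = arctan(-19.8/208) = -5.44°
I = V/|Z| = 12.0 mA
P = VI cos φ = 2.5 × 0.0120 × cos(-5.44°) = 29.8 mW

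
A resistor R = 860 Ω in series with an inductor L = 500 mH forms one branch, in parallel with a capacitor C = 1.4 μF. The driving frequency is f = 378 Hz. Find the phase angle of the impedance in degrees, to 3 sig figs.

ω = 2πf = 2375 rad/s
X_L = ωL = 1190 Ω
X_C = 1/(ωC) = 301 Ω
Branch 1 (R+jX_L): Z₁ = 860 + j1190 Ω, |Z₁| = 1470 Ω
Branch 2 (−jX_C): Z₂ = −j301 Ω
Parallel: Z = Z₁Z₂/(Z₁+Z₂), |Z| = 357 Ω, ∠Z = -81.8°

-81.8°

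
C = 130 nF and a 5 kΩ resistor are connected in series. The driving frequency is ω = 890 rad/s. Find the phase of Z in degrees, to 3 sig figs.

-60.0°

X_C = 1/(ωC) = 8640 Ω
Z = 5000 − j8640 Ω
|Z| = √(5000² + 8640²) = 9990 Ω
∠Z = arctan(-8640/5000) = -60.0°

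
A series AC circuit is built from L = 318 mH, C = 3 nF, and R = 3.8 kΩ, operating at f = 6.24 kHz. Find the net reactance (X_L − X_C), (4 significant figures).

ω = 2πf = 39210 rad/s
X_L = ωL = 12470 Ω
X_C = 1/(ωC) = 8502 Ω
X = 12470 − 8502 = 3966 Ω

3966 Ω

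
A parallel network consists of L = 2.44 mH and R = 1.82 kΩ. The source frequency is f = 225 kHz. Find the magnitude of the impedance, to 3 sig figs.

ω = 2πf = 1.414e+06 rad/s
X_L = ωL = 3450 Ω
Parallel: admittances add. Y = 1/R + 1/(jωL)
Y = (0.000549 − j0.000290) S
|Y| = 0.000621 S → |Z| = 1/|Y| = 1610 Ω, ∠Z = −∠Y = 27.8°

1610 Ω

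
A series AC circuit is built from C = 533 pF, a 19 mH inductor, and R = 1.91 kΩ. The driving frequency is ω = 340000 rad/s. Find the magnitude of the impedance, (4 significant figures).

2130 Ω

X_L = ωL = 6460 Ω
X_C = 1/(ωC) = 5518 Ω
Net reactance X = X_L − X_C = 941.8 Ω
Z = 1910 + j941.8 Ω
|Z| = √(1910² + 941.8²) = 2130 Ω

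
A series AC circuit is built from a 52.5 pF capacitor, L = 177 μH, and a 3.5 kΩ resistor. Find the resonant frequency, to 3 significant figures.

ω₀ = 1/√(LC) = 1/√(0.000177 × 5.25e-11) = 1.037e+07 rad/s
f₀ = ω₀/(2π) = 1.65 MHz

1.65 MHz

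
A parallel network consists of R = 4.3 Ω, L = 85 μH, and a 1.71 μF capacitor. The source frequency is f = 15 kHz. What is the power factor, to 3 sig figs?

0.988

ω = 2πf = 94250 rad/s
X_L = ωL = 8.01 Ω
X_C = 1/(ωC) = 6.20 Ω
Parallel: admittances add. Y = 1/R + 1/(jωL) + jωC
Y = (0.233 + j0.0363) S
|Y| = 0.235 S → |Z| = 1/|Y| = 4.25 Ω, ∠Z = −∠Y = -8.88°
cos φ = cos(-8.88°) = 0.988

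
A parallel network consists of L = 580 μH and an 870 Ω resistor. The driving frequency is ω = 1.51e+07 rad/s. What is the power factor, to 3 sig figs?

0.995

X_L = ωL = 8760 Ω
Parallel: admittances add. Y = 1/R + 1/(jωL)
Y = (0.00115 − j0.000114) S
|Y| = 0.00116 S → |Z| = 1/|Y| = 866 Ω, ∠Z = −∠Y = 5.67°
cos φ = cos(5.67°) = 0.995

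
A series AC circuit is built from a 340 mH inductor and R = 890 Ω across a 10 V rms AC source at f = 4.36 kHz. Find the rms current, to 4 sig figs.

ω = 2πf = 27390 rad/s
X_L = ωL = 9314 Ω
Z = 890.0 + j9314 Ω
|Z| = √(890.0² + 9314²) = 9357 Ω
I = V/|Z| = 10/9357 = 1.069 mA

1.069 mA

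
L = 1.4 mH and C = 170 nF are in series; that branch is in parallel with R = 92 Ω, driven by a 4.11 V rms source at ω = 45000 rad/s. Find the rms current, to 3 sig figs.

75.4 mA

X_L = ωL = 63.0 Ω
X_C = 1/(ωC) = 131 Ω
Branch 1: Z₁ = R = 92.0 Ω
Branch 2 (series LC): Z₂ = j(X_L − X_C) = −j67.7 Ω
Parallel: Z = Z₁Z₂/(Z₁+Z₂), |Z| = 54.5 Ω, ∠Z = -53.6°
I = V/|Z| = 4.11/54.5 = 75.4 mA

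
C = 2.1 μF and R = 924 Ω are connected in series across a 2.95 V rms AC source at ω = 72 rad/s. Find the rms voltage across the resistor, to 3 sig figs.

X_C = 1/(ωC) = 6610 Ω
Z = 924 − j6610 Ω
|Z| = √(924² + 6610²) = 6680 Ω
I = V/|Z| = 442 μA
V_R = I·|Z_R| = 0.000442 × 924 = 0.408 V

0.408 V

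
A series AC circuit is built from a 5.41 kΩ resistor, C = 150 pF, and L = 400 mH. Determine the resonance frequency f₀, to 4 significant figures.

20.55 kHz

ω₀ = 1/√(LC) = 1/√(0.4 × 1.5e-10) = 129100 rad/s
f₀ = ω₀/(2π) = 20.55 kHz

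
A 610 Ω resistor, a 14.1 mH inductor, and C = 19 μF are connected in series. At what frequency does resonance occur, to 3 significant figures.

ω₀ = 1/√(LC) = 1/√(0.0141 × 1.9e-05) = 1932 rad/s
f₀ = ω₀/(2π) = 307 Hz

307 Hz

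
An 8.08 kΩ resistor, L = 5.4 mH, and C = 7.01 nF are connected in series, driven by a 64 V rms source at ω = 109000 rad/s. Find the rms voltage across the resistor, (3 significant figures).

63.7 V

X_L = ωL = 589 Ω
X_C = 1/(ωC) = 1310 Ω
Net reactance X = X_L − X_C = -720 Ω
Z = 8080 − j720 Ω
|Z| = √(8080² + 720²) = 8110 Ω
I = V/|Z| = 7.89 mA
V_R = I·|Z_R| = 0.00789 × 8080 = 63.7 V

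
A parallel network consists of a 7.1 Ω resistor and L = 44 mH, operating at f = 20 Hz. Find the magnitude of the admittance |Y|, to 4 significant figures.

229.2 mS

ω = 2πf = 125.7 rad/s
X_L = ωL = 5.529 Ω
Parallel: admittances add. Y = 1/R + 1/(jωL)
Y = (0.1408 − j0.1809) S
|Y| = 0.2292 S → |Z| = 1/|Y| = 4.362 Ω, ∠Z = −∠Y = 52.09°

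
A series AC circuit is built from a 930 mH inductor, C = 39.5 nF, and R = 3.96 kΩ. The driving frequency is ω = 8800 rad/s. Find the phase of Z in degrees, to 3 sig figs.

53.3°

X_L = ωL = 8180 Ω
X_C = 1/(ωC) = 2880 Ω
Net reactance X = X_L − X_C = 5310 Ω
Z = 3960 + j5310 Ω
|Z| = √(3960² + 5310²) = 6620 Ω
∠Z = arctan(5310/3960) = 53.3°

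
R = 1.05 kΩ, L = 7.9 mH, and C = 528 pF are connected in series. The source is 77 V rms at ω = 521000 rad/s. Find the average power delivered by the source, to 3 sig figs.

X_L = ωL = 4120 Ω
X_C = 1/(ωC) = 3640 Ω
Net reactance X = X_L − X_C = 481 Ω
Z = 1050 + j481 Ω
|Z| = √(1050² + 481²) = 1150 Ω
∠Z = arctan(481/1050) = 24.6°
I = V/|Z| = 66.7 mA
P = VI cos φ = 77 × 0.0667 × cos(24.6°) = 4.67 W

4.67 W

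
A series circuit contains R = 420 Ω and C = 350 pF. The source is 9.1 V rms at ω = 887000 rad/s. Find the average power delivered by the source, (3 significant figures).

3.30 mW

X_C = 1/(ωC) = 3220 Ω
Z = 420 − j3220 Ω
|Z| = √(420² + 3220²) = 3250 Ω
∠Z = arctan(-3220/420) = -82.6°
I = V/|Z| = 2.80 mA
P = VI cos φ = 9.1 × 0.00280 × cos(-82.6°) = 3.30 mW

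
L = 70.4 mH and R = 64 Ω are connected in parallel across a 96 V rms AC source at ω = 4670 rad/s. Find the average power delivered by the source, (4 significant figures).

X_L = ωL = 328.8 Ω
Parallel: admittances add. Y = 1/R + 1/(jωL)
Y = (0.01562 − j0.003042) S
|Y| = 0.01592 S → |Z| = 1/|Y| = 62.82 Ω, ∠Z = −∠Y = 11.02°
I = V/|Z| = 1.528 A
P = VI cos φ = 96 × 1.528 × cos(11.02°) = 144.0 W

144.0 W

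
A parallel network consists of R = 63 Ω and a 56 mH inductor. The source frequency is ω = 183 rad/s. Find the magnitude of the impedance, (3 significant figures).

X_L = ωL = 10.2 Ω
Parallel: admittances add. Y = 1/R + 1/(jωL)
Y = (0.0159 − j0.0976) S
|Y| = 0.0989 S → |Z| = 1/|Y| = 10.1 Ω, ∠Z = −∠Y = 80.8°

10.1 Ω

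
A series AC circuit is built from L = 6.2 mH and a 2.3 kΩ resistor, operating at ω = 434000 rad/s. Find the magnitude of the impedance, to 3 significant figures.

X_L = ωL = 2690 Ω
Z = 2300 + j2690 Ω
|Z| = √(2300² + 2690²) = 3540 Ω

3540 Ω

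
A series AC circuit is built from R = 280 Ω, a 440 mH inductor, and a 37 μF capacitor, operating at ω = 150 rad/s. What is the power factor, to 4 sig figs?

0.9260

X_L = ωL = 66.00 Ω
X_C = 1/(ωC) = 180.2 Ω
Net reactance X = X_L − X_C = -114.2 Ω
Z = 280.0 − j114.2 Ω
|Z| = √(280.0² + 114.2²) = 302.4 Ω
∠Z = arctan(-114.2/280.0) = -22.18°
cos φ = cos(-22.18°) = 0.9260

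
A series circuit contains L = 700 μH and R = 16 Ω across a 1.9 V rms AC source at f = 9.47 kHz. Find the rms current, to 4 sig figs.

ω = 2πf = 59500 rad/s
X_L = ωL = 41.65 Ω
Z = 16.00 + j41.65 Ω
|Z| = √(16.00² + 41.65²) = 44.62 Ω
I = V/|Z| = 1.9/44.62 = 42.58 mA

42.58 mA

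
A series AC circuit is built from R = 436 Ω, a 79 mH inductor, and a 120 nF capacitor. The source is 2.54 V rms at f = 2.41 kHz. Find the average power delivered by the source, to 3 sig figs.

4.63 mW

ω = 2πf = 15140 rad/s
X_L = ωL = 1200 Ω
X_C = 1/(ωC) = 550 Ω
Net reactance X = X_L − X_C = 646 Ω
Z = 436 + j646 Ω
|Z| = √(436² + 646²) = 779 Ω
∠Z = arctan(646/436) = 56.0°
I = V/|Z| = 3.26 mA
P = VI cos φ = 2.54 × 0.00326 × cos(56.0°) = 4.63 mW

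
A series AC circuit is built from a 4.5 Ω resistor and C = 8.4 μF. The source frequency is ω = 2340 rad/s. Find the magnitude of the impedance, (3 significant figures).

51.1 Ω

X_C = 1/(ωC) = 50.9 Ω
Z = 4.50 − j50.9 Ω
|Z| = √(4.50² + 50.9²) = 51.1 Ω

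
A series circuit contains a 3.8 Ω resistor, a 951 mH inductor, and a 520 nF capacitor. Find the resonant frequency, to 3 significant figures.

ω₀ = 1/√(LC) = 1/√(0.951 × 5.2e-07) = 1422 rad/s
f₀ = ω₀/(2π) = 226 Hz

226 Hz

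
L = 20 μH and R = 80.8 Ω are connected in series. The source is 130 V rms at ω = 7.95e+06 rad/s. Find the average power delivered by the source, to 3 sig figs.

X_L = ωL = 159 Ω
Z = 80.8 + j159 Ω
|Z| = √(80.8² + 159²) = 178 Ω
∠Z = arctan(159/80.8) = 63.1°
I = V/|Z| = 729 mA
P = VI cos φ = 130 × 0.729 × cos(63.1°) = 42.9 W

42.9 W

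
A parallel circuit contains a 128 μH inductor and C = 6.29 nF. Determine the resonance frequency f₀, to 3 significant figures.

ω₀ = 1/√(LC) = 1/√(0.000128 × 6.29e-09) = 1.114e+06 rad/s
f₀ = ω₀/(2π) = 177 kHz

177 kHz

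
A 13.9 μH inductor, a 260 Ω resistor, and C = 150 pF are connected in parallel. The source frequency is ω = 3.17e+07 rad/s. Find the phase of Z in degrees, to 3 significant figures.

-32.9°

X_L = ωL = 441 Ω
X_C = 1/(ωC) = 210 Ω
Parallel: admittances add. Y = 1/R + 1/(jωL) + jωC
Y = (0.00385 + j0.00249) S
|Y| = 0.00458 S → |Z| = 1/|Y| = 218 Ω, ∠Z = −∠Y = -32.9°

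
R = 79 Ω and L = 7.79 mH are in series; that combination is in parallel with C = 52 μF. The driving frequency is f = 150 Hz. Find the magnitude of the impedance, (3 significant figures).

20.2 Ω

ω = 2πf = 942.5 rad/s
X_L = ωL = 7.34 Ω
X_C = 1/(ωC) = 20.4 Ω
Branch 1 (R+jX_L): Z₁ = 79.0 + j7.34 Ω, |Z₁| = 79.3 Ω
Branch 2 (−jX_C): Z₂ = −j20.4 Ω
Parallel: Z = Z₁Z₂/(Z₁+Z₂), |Z| = 20.2 Ω, ∠Z = -75.3°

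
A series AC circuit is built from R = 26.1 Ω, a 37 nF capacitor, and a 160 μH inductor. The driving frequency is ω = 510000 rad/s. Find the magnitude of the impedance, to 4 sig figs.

38.72 Ω

X_L = ωL = 81.60 Ω
X_C = 1/(ωC) = 52.99 Ω
Net reactance X = X_L − X_C = 28.61 Ω
Z = 26.10 + j28.61 Ω
|Z| = √(26.10² + 28.61²) = 38.72 Ω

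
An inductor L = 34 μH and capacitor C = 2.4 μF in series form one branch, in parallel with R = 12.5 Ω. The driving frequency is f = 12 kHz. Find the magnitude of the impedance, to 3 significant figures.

2.88 Ω

ω = 2πf = 75400 rad/s
X_L = ωL = 2.56 Ω
X_C = 1/(ωC) = 5.53 Ω
Branch 1: Z₁ = R = 12.5 Ω
Branch 2 (series LC): Z₂ = j(X_L − X_C) = −j2.96 Ω
Parallel: Z = Z₁Z₂/(Z₁+Z₂), |Z| = 2.88 Ω, ∠Z = -76.7°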